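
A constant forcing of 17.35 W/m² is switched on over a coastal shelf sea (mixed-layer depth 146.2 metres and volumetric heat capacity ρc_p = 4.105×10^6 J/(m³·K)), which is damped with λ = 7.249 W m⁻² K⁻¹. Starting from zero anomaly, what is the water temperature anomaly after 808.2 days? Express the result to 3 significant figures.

Areal heat capacity C = ρc_p × D = 4.105×10^6 × 146.2 = 6.00×10^8 J/(m²·K).
τ = C / λ = 6.00×10^8 / 7.249 = 8.28×10^7 s.
Equilibrium anomaly ΔT_eq = F / λ = 17.35 / 7.249 = 2.39 K.
t = 808.2 days = 6.98×10^7 s, so t/τ = 0.843.
ΔT(t) = ΔT_eq (1 − e^(−t/τ)) = 2.39 × (1 − e^−0.843) = 1.36 K.

1.36 K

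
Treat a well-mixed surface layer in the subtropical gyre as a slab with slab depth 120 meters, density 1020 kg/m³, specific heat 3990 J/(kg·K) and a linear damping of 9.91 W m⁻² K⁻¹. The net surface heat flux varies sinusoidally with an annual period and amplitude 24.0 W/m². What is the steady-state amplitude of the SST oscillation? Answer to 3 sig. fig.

Areal heat capacity C = ρ c_p D = 1020 × 3990 × 120 = 4.88×10^8 J/(m^2 K).
Angular frequency ω = 2π / T = 2π / 3.15×10^7 s = 1.99×10^-7 s⁻¹.
√((Cω)² + λ²) = √((97.3)² + 9.91²) = 97.8 W/(m²·K).
Amplitude A = F₀ / √((Cω)²+λ²) = 24.0 / 97.8 = 0.245 K.

0.245 K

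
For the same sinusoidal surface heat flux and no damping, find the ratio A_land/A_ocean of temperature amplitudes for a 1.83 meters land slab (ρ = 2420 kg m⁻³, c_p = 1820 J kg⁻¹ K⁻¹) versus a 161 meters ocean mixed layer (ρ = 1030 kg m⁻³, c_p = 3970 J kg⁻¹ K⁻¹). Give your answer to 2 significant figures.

C_ocean = 1030 × 3970 × 161 = 6.58×10^8 J/(m²·K).
C_land = 2420 × 1820 × 1.83 = 8.06×10^6 J/(m²·K).
Undamped amplitude ∝ 1/C, so A_land/A_ocean = C_ocean/C_land = 81.7.

82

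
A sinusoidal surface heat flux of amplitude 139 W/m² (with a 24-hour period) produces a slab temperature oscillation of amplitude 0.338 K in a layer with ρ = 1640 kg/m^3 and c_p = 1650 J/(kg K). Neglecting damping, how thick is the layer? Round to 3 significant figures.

ω = 2π / 86400 s = 7.27×10^-5 s⁻¹.
Required C = F₀ / (A ω) = 139 / (0.338 × 7.27×10^-5) = 5.65×10^6 J/(m²·K).
D = C / (ρ c_p) = 5.65×10^6 / (1640 × 1650) = 2.09 m.

2.09 m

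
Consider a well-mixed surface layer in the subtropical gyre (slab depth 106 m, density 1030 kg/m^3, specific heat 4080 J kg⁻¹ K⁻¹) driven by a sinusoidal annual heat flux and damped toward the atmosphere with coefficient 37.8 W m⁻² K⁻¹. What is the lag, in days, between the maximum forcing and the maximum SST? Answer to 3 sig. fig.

67.9 days

Areal heat capacity C = ρ c_p D = 1030 × 4080 × 106 = 4.45×10^8 J/(m^2 K).
ω = 2π / 3.15×10^7 s = 1.99×10^-7 s⁻¹.
Phase lag φ = arctan(Cω/λ) = arctan(88.8/37.8) = 1.17 rad.
Time lag = φ / ω = 1.17 / 1.99×10^-7 = 5.86×10^6 s = 67.9 days.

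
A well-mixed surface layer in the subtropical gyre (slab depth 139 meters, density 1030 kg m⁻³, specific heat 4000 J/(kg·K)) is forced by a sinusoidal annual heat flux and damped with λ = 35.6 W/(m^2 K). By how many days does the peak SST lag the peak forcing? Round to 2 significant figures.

74 days

Areal heat capacity C = ρ c_p D = 1030 × 4000 × 139 = 5.73×10^8 J m⁻² K⁻¹.
ω = 2π / 3.15×10^7 s = 1.99×10^-7 s⁻¹.
Phase lag φ = arctan(Cω/λ) = arctan(114/35.6) = 1.27 rad.
Time lag = φ / ω = 1.27 / 1.99×10^-7 = 6.37×10^6 s = 73.7 days.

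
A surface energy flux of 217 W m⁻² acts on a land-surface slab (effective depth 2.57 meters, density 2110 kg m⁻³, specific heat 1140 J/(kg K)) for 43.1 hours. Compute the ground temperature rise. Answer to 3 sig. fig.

5.45 K

Areal heat capacity C = ρ c_p D = 2110 × 1140 × 2.57 = 6.18×10^6 J/(m^2 K).
Net heat input Q = F Δt = 217 × (43.1 hours × 3600 s/hour) = 3.37×10^7 J/m².
ΔT = Q / C = 3.37×10^7 / 6.18×10^6 = 5.45 K.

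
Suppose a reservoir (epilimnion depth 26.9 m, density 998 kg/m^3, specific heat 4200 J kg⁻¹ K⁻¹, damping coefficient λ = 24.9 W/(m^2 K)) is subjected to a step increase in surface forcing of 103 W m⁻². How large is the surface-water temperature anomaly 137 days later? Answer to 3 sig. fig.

3.83 K

Areal heat capacity C = ρ c_p D = 998 × 4200 × 26.9 = 1.13×10^8 J/(m²·K).
τ = C / λ = 1.13×10^8 / 24.9 = 4.53×10^6 s.
Equilibrium anomaly ΔT_eq = F / λ = 103 / 24.9 = 4.14 K.
t = 137 days = 1.18×10^7 s, so t/τ = 2.61.
ΔT(t) = ΔT_eq (1 − e^(−t/τ)) = 4.14 × (1 − e^−2.61) = 3.83 K.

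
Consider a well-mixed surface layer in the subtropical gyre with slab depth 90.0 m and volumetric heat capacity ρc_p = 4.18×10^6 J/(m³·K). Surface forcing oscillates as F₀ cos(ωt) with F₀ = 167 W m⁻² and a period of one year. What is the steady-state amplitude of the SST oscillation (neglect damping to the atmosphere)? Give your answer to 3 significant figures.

Areal heat capacity C = ρc_p × D = 4.18×10^6 × 90.0 = 3.76×10^8 J m⁻² K⁻¹.
Angular frequency ω = 2π / T = 2π / 3.15×10^7 s = 1.99×10^-7 s⁻¹.
Cω = 3.76×10^8 × 1.99×10^-7 = 75.0 W/(m²·K).
Amplitude A = F₀ / (Cω) = 167 / 75.0 = 2.23 K.

2.23 K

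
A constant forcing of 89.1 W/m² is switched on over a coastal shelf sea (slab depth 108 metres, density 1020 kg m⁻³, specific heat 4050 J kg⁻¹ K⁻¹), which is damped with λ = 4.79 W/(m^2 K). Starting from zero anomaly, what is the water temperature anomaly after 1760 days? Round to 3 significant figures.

Areal heat capacity C = ρ c_p D = 1020 × 4050 × 108 = 4.46×10^8 J/(m^2 K).
τ = C / λ = 4.46×10^8 / 4.79 = 9.31×10^7 s.
Equilibrium anomaly ΔT_eq = F / λ = 89.1 / 4.79 = 18.6 K.
t = 1760 days = 1.52×10^8 s, so t/τ = 1.63.
ΔT(t) = ΔT_eq (1 − e^(−t/τ)) = 18.6 × (1 − e^−1.63) = 15.0 K.

15.0 K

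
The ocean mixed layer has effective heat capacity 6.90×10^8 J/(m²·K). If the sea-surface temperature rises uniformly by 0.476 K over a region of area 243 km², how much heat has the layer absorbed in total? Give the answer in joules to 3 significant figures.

7.98×10^16 J

Areal heat capacity C = 6.90×10^8 J/(m²·K) (given).
Heat per unit area: q = C ΔT = 6.90×10^8 × 0.476 = 3.28×10^8 J/m².
Total heat: Q = q × A = 3.28×10^8 × (243 × 10⁶ m²) = 7.98×10^16 J.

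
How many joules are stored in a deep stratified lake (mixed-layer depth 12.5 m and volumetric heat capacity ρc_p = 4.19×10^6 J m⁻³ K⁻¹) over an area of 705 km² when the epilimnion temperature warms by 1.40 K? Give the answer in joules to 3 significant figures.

Areal heat capacity C = ρc_p × D = 4.19×10^6 × 12.5 = 5.24×10^7 J m⁻² K⁻¹.
Heat per unit area: q = C ΔT = 5.24×10^7 × 1.40 = 7.33×10^7 J/m².
Total heat: Q = q × A = 7.33×10^7 × (705 × 10⁶ m²) = 5.17×10^16 J.

5.17×10^16 J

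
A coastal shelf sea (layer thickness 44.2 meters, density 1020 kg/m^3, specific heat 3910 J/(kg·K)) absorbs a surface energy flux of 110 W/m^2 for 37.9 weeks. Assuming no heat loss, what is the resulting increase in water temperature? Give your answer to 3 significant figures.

Areal heat capacity C = ρ c_p D = 1020 × 3910 × 44.2 = 1.76×10^8 J m⁻² K⁻¹.
Net heat input Q = F Δt = 110 × (37.9 weeks × 6.048×10^5 s/week) = 2.52×10^9 J/m².
ΔT = Q / C = 2.52×10^9 / 1.76×10^8 = 14.3 K.

14.3 K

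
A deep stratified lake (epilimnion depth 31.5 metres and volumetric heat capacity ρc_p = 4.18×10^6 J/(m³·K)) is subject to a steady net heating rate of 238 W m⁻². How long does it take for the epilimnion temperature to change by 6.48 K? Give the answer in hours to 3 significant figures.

996 hours

Areal heat capacity C = ρc_p × D = 4.18×10^6 × 31.5 = 1.32×10^8 J m⁻² K⁻¹.
Time required: Δt = C ΔT / F = 1.32×10^8 × 6.48 / 238 = 3.58×10^6 s.
In hours: 3.58×10^6 s / (3600 s/hour) = 996 hours.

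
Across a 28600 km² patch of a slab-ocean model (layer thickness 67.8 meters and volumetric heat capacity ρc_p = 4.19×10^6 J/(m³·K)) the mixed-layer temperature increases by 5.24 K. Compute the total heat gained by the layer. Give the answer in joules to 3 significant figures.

4.26×10^19 J

Areal heat capacity C = ρc_p × D = 4.19×10^6 × 67.8 = 2.84×10^8 J/(m²·K).
Heat per unit area: q = C ΔT = 2.84×10^8 × 5.24 = 1.49×10^9 J/m².
Total heat: Q = q × A = 1.49×10^9 × (28600 × 10⁶ m²) = 4.26×10^19 J.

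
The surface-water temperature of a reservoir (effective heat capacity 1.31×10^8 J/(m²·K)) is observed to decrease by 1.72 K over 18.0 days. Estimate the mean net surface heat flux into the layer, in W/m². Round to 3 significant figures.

Areal heat capacity C = 1.31×10^8 J/(m²·K) (given).
Required heat per unit area: Q = C ΔT = 1.31×10^8 × -1.72 = -2.25×10^8 J/m².
Flux F = Q / Δt = -2.25×10^8 / 1.56×10^6 s = -145 W/m².

-145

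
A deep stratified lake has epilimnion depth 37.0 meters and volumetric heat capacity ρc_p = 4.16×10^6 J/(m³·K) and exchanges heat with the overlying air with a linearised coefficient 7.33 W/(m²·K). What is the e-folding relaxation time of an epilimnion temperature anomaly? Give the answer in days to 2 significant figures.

Areal heat capacity C = ρc_p × D = 4.16×10^6 × 37.0 = 1.54×10^8 J m⁻² K⁻¹.
Relaxation time τ = C / λ = 1.54×10^8 / 7.33 = 2.10×10^7 s.
In days: 2.10×10^7 s / (86400 s/day) = 243 days.

240 days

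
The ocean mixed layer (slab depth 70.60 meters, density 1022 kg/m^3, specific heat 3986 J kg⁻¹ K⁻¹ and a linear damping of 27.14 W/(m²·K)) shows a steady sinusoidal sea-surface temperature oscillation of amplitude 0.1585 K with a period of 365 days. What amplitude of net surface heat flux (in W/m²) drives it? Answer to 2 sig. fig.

Areal heat capacity C = ρ c_p D = 1022 × 3986 × 70.60 = 2.88×10^8 J m⁻² K⁻¹.
ω = 2π / 3.15×10^7 s = 1.99×10^-7 s⁻¹.
√((Cω)² + λ²) = √((57.3)² + 27.14²) = 63.4 W/(m²·K).
F₀ = A × √((Cω)²+λ²) = 0.1585 × 63.4 = 10.0 W/m².

10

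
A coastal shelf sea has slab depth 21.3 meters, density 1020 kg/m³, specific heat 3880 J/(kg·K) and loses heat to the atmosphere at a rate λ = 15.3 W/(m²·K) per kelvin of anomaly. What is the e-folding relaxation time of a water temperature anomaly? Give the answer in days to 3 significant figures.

Areal heat capacity C = ρ c_p D = 1020 × 3880 × 21.3 = 8.43×10^7 J m⁻² K⁻¹.
Relaxation time τ = C / λ = 8.43×10^7 / 15.3 = 5.51×10^6 s.
In days: 5.51×10^6 s / (86400 s/day) = 63.8 days.

63.8 days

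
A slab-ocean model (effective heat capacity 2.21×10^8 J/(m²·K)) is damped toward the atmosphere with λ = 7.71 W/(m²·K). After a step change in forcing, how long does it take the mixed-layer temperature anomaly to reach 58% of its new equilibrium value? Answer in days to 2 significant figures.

Areal heat capacity C = 2.21×10^8 J/(m²·K) (given).
τ = C / λ = 2.21×10^8 / 7.71 = 2.87×10^7 s.
Fraction reached: 1 − e^(−t/τ) = 0.58 ⇒ t = −τ ln(1 − 0.58) = τ × 0.868.
t = 2.49×10^7 s = 288 days.

290 days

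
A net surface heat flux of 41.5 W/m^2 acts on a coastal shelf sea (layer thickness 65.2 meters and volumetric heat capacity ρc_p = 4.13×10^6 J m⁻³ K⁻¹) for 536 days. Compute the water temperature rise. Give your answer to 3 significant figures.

Areal heat capacity C = ρc_p × D = 4.13×10^6 × 65.2 = 2.69×10^8 J/(m²·K).
Net heat input Q = F Δt = 41.5 × (536 days × 86400 s/day) = 1.92×10^9 J/m².
ΔT = Q / C = 1.92×10^9 / 2.69×10^8 = 7.14 K.

7.14 K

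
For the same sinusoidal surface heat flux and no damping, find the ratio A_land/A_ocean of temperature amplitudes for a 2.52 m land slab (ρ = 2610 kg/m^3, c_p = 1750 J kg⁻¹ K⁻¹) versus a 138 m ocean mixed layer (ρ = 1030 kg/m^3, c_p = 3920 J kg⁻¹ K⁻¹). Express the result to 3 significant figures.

C_ocean = 1030 × 3920 × 138 = 5.57×10^8 J/(m²·K).
C_land = 2610 × 1750 × 2.52 = 1.15×10^7 J/(m²·K).
Undamped amplitude ∝ 1/C, so A_land/A_ocean = C_ocean/C_land = 48.4.

48.4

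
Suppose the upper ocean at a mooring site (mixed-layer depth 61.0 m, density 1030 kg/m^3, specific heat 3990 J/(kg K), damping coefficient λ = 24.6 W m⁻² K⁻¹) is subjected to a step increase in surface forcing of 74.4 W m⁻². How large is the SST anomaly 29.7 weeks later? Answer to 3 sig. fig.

Areal heat capacity C = ρ c_p D = 1030 × 3990 × 61.0 = 2.51×10^8 J/(m^2 K).
τ = C / λ = 2.51×10^8 / 24.6 = 1.02×10^7 s.
Equilibrium anomaly ΔT_eq = F / λ = 74.4 / 24.6 = 3.02 K.
t = 29.7 weeks = 1.80×10^7 s, so t/τ = 1.76.
ΔT(t) = ΔT_eq (1 − e^(−t/τ)) = 3.02 × (1 − e^−1.76) = 2.51 K.

2.51 K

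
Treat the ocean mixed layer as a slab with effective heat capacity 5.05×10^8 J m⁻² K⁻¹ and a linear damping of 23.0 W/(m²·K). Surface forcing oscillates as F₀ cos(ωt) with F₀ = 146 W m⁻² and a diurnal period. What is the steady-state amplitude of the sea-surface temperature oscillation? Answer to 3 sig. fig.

0.00398 K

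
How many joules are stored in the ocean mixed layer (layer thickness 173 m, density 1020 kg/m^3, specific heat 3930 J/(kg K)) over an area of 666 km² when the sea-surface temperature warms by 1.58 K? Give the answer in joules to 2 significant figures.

7.3×10^17 J

Areal heat capacity C = ρ c_p D = 1020 × 3930 × 173 = 6.93×10^8 J/(m²·K).
Heat per unit area: q = C ΔT = 6.93×10^8 × 1.58 = 1.10×10^9 J/m².
Total heat: Q = q × A = 1.10×10^9 × (666 × 10⁶ m²) = 7.30×10^17 J.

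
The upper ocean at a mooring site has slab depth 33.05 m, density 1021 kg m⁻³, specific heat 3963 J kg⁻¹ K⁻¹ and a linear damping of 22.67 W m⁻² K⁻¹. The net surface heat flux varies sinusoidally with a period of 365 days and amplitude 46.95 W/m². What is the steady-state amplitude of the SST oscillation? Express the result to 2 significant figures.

Areal heat capacity C = ρ c_p D = 1021 × 3963 × 33.05 = 1.34×10^8 J/(m²·K).
Angular frequency ω = 2π / T = 2π / 3.15×10^7 s = 1.99×10^-7 s⁻¹.
√((Cω)² + λ²) = √((26.6)² + 22.67²) = 35.0 W/(m²·K).
Amplitude A = F₀ / √((Cω)²+λ²) = 46.95 / 35.0 = 1.34 K.

1.3 K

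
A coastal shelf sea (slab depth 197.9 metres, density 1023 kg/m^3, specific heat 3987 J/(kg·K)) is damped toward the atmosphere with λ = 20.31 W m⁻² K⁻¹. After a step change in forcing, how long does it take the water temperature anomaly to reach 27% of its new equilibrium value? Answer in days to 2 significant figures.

140 days

Areal heat capacity C = ρ c_p D = 1023 × 3987 × 197.9 = 8.07×10^8 J m⁻² K⁻¹.
τ = C / λ = 8.07×10^8 / 20.31 = 3.97×10^7 s.
Fraction reached: 1 − e^(−t/τ) = 0.27 ⇒ t = −τ ln(1 − 0.27) = τ × 0.315.
t = 1.25×10^7 s = 145 days.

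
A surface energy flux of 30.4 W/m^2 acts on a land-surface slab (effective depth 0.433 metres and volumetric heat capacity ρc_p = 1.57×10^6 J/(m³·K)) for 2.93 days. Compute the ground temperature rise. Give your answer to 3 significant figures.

11.3 K

Areal heat capacity C = ρc_p × D = 1.57×10^6 × 0.433 = 6.80×10^5 J/(m²·K).
Net heat input Q = F Δt = 30.4 × (2.93 days × 86400 s/day) = 7.70×10^6 J/m².
ΔT = Q / C = 7.70×10^6 / 6.80×10^5 = 11.3 K.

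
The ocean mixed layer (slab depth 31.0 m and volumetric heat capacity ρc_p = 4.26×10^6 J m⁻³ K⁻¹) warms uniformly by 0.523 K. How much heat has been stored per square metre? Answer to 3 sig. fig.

6.91×10^7

Areal heat capacity C = ρc_p × D = 4.26×10^6 × 31.0 = 1.32×10^8 J m⁻² K⁻¹.
ΔQ = C ΔT = 1.32×10^8 × 0.523 = 6.91×10^7 J/m².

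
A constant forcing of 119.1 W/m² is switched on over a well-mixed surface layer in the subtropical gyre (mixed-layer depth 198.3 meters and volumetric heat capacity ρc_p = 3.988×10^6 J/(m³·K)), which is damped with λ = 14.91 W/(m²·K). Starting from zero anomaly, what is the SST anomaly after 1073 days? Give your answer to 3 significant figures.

6.60 K

Areal heat capacity C = ρc_p × D = 3.988×10^6 × 198.3 = 7.91×10^8 J/(m²·K).
τ = C / λ = 7.91×10^8 / 14.91 = 5.30×10^7 s.
Equilibrium anomaly ΔT_eq = F / λ = 119.1 / 14.91 = 7.99 K.
t = 1073 days = 9.27×10^7 s, so t/τ = 1.75.
ΔT(t) = ΔT_eq (1 − e^(−t/τ)) = 7.99 × (1 − e^−1.75) = 6.60 K.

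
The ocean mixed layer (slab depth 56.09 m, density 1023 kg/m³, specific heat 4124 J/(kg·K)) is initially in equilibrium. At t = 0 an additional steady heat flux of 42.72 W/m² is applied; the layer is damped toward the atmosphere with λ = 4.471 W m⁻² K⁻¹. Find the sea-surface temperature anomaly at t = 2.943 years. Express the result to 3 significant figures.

Areal heat capacity C = ρ c_p D = 1023 × 4124 × 56.09 = 2.37×10^8 J/(m^2 K).
τ = C / λ = 2.37×10^8 / 4.471 = 5.29×10^7 s.
Equilibrium anomaly ΔT_eq = F / λ = 42.72 / 4.471 = 9.55 K.
t = 2.943 years = 9.29×10^7 s, so t/τ = 1.75.
ΔT(t) = ΔT_eq (1 − e^(−t/τ)) = 9.55 × (1 − e^−1.75) = 7.90 K.

7.90 K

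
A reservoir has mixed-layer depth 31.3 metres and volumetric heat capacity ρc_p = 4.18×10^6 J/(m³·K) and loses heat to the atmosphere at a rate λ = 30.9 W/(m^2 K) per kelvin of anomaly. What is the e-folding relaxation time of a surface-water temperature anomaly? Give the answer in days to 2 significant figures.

49 days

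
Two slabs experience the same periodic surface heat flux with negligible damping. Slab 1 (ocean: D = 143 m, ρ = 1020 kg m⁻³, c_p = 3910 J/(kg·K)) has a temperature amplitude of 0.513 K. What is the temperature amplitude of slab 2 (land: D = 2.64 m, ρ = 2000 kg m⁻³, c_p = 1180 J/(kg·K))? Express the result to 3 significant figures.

C_ocean = 5.70×10^8 J/(m²·K); C_land = 6.23×10^6 J/(m²·K).
A ∝ 1/C ⇒ A_land = A_ocean × C_ocean/C_land = 0.513 × 91.5 = 47.0 K.

47.0 K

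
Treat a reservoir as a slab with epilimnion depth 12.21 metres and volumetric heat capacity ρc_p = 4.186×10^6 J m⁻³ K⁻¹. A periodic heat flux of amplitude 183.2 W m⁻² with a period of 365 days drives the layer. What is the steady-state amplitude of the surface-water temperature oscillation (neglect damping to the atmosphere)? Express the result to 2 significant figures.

Areal heat capacity C = ρc_p × D = 4.186×10^6 × 12.21 = 5.11×10^7 J/(m^2 K).
Angular frequency ω = 2π / T = 2π / 3.15×10^7 s = 1.99×10^-7 s⁻¹.
Cω = 5.11×10^7 × 1.99×10^-7 = 10.2 W/(m²·K).
Amplitude A = F₀ / (Cω) = 183.2 / 10.2 = 18.0 K.

18 K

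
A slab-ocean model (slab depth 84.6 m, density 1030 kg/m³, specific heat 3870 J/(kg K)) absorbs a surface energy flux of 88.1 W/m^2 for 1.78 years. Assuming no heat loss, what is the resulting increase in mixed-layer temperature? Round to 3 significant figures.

14.7 K

Areal heat capacity C = ρ c_p D = 1030 × 3870 × 84.6 = 3.37×10^8 J/(m²·K).
Net heat input Q = F Δt = 88.1 × (1.78 years × 3.156×10^7 s/year) = 4.95×10^9 J/m².
ΔT = Q / C = 4.95×10^9 / 3.37×10^8 = 14.7 K.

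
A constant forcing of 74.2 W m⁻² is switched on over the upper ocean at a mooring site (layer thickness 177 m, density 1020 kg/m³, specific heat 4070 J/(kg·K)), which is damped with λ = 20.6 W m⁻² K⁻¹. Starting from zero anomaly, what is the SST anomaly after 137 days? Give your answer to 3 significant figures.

Areal heat capacity C = ρ c_p D = 1020 × 4070 × 177 = 7.35×10^8 J/(m^2 K).
τ = C / λ = 7.35×10^8 / 20.6 = 3.57×10^7 s.
Equilibrium anomaly ΔT_eq = F / λ = 74.2 / 20.6 = 3.60 K.
t = 137 days = 1.18×10^7 s, so t/τ = 0.332.
ΔT(t) = ΔT_eq (1 − e^(−t/τ)) = 3.60 × (1 − e^−0.332) = 1.02 K.

1.02 K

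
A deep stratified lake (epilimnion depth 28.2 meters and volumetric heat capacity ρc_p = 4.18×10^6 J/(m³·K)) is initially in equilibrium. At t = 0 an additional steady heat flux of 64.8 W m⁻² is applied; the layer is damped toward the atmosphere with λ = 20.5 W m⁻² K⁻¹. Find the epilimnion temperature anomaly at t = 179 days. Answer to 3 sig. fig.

2.95 K

Areal heat capacity C = ρc_p × D = 4.18×10^6 × 28.2 = 1.18×10^8 J m⁻² K⁻¹.
τ = C / λ = 1.18×10^8 / 20.5 = 5.75×10^6 s.
Equilibrium anomaly ΔT_eq = F / λ = 64.8 / 20.5 = 3.16 K.
t = 179 days = 1.55×10^7 s, so t/τ = 2.69.
ΔT(t) = ΔT_eq (1 − e^(−t/τ)) = 3.16 × (1 − e^−2.69) = 2.95 K.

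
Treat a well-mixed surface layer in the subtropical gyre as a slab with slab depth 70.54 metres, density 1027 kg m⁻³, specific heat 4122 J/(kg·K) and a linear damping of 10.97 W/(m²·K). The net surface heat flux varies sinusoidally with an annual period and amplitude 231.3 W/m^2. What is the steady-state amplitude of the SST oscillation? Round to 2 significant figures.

3.8 K

Areal heat capacity C = ρ c_p D = 1027 × 4122 × 70.54 = 2.99×10^8 J m⁻² K⁻¹.
Angular frequency ω = 2π / T = 2π / 3.15×10^7 s = 1.99×10^-7 s⁻¹.
√((Cω)² + λ²) = √((59.5)² + 10.97²) = 60.5 W/(m²·K).
Amplitude A = F₀ / √((Cω)²+λ²) = 231.3 / 60.5 = 3.82 K.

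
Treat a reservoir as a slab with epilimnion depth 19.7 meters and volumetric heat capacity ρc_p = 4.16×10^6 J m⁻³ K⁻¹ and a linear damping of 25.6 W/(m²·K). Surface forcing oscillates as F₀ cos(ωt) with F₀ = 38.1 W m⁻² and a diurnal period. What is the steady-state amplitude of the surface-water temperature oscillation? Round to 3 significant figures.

0.00639 K

Areal heat capacity C = ρc_p × D = 4.16×10^6 × 19.7 = 8.20×10^7 J/(m^2 K).
Angular frequency ω = 2π / T = 2π / 86400 s = 7.27×10^-5 s⁻¹.
√((Cω)² + λ²) = √((5960)² + 25.6²) = 5960 W/(m²·K).
Amplitude A = F₀ / √((Cω)²+λ²) = 38.1 / 5960 = 0.00639 K.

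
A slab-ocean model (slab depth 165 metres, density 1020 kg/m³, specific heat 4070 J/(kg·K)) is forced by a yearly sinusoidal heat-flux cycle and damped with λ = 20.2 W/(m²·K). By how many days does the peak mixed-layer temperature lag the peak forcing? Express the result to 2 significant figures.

83 days

Areal heat capacity C = ρ c_p D = 1020 × 4070 × 165 = 6.85×10^8 J/(m²·K).
ω = 2π / 3.15×10^7 s = 1.99×10^-7 s⁻¹.
Phase lag φ = arctan(Cω/λ) = arctan(136/20.2) = 1.42 rad.
Time lag = φ / ω = 1.42 / 1.99×10^-7 = 7.15×10^6 s = 82.7 days.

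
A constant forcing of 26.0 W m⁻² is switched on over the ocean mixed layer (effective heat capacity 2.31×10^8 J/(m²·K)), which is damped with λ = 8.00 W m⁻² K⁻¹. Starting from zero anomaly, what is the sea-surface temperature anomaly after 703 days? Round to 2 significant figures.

2.9 K

Areal heat capacity C = 2.31×10^8 J/(m²·K) (given).
τ = C / λ = 2.31×10^8 / 8.00 = 2.89×10^7 s.
Equilibrium anomaly ΔT_eq = F / λ = 26.0 / 8.00 = 3.25 K.
t = 703 days = 6.07×10^7 s, so t/τ = 2.10.
ΔT(t) = ΔT_eq (1 − e^(−t/τ)) = 3.25 × (1 − e^−2.10) = 2.85 K.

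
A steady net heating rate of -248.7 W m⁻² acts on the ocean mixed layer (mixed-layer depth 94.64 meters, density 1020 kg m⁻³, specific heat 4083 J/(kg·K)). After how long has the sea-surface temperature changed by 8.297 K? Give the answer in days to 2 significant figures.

Areal heat capacity C = ρ c_p D = 1020 × 4083 × 94.64 = 3.94×10^8 J/(m^2 K).
Time required: Δt = C ΔT / F = 3.94×10^8 × -8.297 / -248.7 = 1.31×10^7 s.
In days: 1.31×10^7 s / (86400 s/day) = 152 days.

150 days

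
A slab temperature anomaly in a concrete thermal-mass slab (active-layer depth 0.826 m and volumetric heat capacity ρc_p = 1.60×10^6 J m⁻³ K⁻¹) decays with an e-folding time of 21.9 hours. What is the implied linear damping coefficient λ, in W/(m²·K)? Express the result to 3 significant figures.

Areal heat capacity C = ρc_p × D = 1.60×10^6 × 0.826 = 1.32×10^6 J m⁻² K⁻¹.
τ = 21.9 hours = 78800 s.
λ = C / τ = 1.32×10^6 / 78800 = 16.8 W/(m²·K).

16.8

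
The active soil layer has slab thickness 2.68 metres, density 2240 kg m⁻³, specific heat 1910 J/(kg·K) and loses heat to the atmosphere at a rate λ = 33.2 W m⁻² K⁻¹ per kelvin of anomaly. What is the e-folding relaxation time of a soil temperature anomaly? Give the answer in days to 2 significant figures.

4.0 days

Areal heat capacity C = ρ c_p D = 2240 × 1910 × 2.68 = 1.15×10^7 J m⁻² K⁻¹.
Relaxation time τ = C / λ = 1.15×10^7 / 33.2 = 3.45×10^5 s.
In days: 3.45×10^5 s / (86400 s/day) = 4.00 days.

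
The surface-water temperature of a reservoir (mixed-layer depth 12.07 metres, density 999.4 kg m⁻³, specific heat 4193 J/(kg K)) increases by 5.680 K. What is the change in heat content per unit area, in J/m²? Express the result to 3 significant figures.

Areal heat capacity C = ρ c_p D = 999.4 × 4193 × 12.07 = 5.06×10^7 J m⁻² K⁻¹.
ΔQ = C ΔT = 5.06×10^7 × 5.680 = 2.87×10^8 J/m².

2.87×10^8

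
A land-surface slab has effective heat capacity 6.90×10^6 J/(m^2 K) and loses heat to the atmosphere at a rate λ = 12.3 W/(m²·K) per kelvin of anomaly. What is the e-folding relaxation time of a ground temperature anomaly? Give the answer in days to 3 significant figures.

Areal heat capacity C = 6.90×10^6 J/(m^2 K) (given).
Relaxation time τ = C / λ = 6.90×10^6 / 12.3 = 5.61×10^5 s.
In days: 5.61×10^5 s / (86400 s/day) = 6.49 days.

6.49 days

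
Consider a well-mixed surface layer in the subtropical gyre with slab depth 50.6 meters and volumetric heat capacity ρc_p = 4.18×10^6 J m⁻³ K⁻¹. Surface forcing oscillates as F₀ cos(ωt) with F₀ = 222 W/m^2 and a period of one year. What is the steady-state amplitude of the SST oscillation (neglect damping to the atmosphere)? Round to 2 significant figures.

Areal heat capacity C = ρc_p × D = 4.18×10^6 × 50.6 = 2.12×10^8 J/(m^2 K).
Angular frequency ω = 2π / T = 2π / 3.15×10^7 s = 1.99×10^-7 s⁻¹.
Cω = 2.12×10^8 × 1.99×10^-7 = 42.1 W/(m²·K).
Amplitude A = F₀ / (Cω) = 222 / 42.1 = 5.27 K.

5.3 K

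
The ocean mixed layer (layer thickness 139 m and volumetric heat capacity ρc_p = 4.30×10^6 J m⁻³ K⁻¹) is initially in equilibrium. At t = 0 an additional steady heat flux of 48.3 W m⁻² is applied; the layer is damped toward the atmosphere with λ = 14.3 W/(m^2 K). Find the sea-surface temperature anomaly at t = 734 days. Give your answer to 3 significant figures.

2.64 K

Areal heat capacity C = ρc_p × D = 4.30×10^6 × 139 = 5.98×10^8 J/(m²·K).
τ = C / λ = 5.98×10^8 / 14.3 = 4.18×10^7 s.
Equilibrium anomaly ΔT_eq = F / λ = 48.3 / 14.3 = 3.38 K.
t = 734 days = 6.34×10^7 s, so t/τ = 1.52.
ΔT(t) = ΔT_eq (1 − e^(−t/τ)) = 3.38 × (1 − e^−1.52) = 2.64 K.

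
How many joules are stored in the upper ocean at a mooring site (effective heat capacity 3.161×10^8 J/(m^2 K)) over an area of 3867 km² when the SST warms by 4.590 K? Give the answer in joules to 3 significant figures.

Areal heat capacity C = 3.161×10^8 J/(m^2 K) (given).
Heat per unit area: q = C ΔT = 3.16×10^8 × 4.590 = 1.45×10^9 J/m².
Total heat: Q = q × A = 1.45×10^9 × (3867 × 10⁶ m²) = 5.61×10^18 J.

5.61×10^18 J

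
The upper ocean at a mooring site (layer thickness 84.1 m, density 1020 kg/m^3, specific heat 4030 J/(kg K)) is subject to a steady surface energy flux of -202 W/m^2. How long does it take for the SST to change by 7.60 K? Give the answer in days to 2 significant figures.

150 days

Areal heat capacity C = ρ c_p D = 1020 × 4030 × 84.1 = 3.46×10^8 J m⁻² K⁻¹.
Time required: Δt = C ΔT / F = 3.46×10^8 × -7.60 / -202 = 1.30×10^7 s.
In days: 1.30×10^7 s / (86400 s/day) = 151 days.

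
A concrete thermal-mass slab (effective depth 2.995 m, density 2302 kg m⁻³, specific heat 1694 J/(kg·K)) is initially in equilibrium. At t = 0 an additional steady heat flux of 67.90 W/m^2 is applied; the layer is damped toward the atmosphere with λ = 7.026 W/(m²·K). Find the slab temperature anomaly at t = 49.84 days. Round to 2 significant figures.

Areal heat capacity C = ρ c_p D = 2302 × 1694 × 2.995 = 1.17×10^7 J/(m²·K).
τ = C / λ = 1.17×10^7 / 7.026 = 1.66×10^6 s.
Equilibrium anomaly ΔT_eq = F / λ = 67.90 / 7.026 = 9.66 K.
t = 49.84 days = 4.31×10^6 s, so t/τ = 2.59.
ΔT(t) = ΔT_eq (1 − e^(−t/τ)) = 9.66 × (1 − e^−2.59) = 8.94 K.

8.9 K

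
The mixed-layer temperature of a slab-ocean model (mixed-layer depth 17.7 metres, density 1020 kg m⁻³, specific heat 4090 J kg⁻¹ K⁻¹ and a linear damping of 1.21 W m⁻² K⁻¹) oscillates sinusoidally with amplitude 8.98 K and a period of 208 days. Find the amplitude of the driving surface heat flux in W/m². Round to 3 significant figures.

Areal heat capacity C = ρ c_p D = 1020 × 4090 × 17.7 = 7.38×10^7 J/(m²·K).
ω = 2π / 1.80×10^7 s = 3.50×10^-7 s⁻¹.
√((Cω)² + λ²) = √((25.8)² + 1.21²) = 25.8 W/(m²·K).
F₀ = A × √((Cω)²+λ²) = 8.98 × 25.8 = 232 W/m².

232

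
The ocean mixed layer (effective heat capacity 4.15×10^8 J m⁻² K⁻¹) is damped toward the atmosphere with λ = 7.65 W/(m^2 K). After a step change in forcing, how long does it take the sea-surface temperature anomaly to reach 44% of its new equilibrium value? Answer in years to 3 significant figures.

0.997 years

Areal heat capacity C = 4.15×10^8 J m⁻² K⁻¹ (given).
τ = C / λ = 4.15×10^8 / 7.65 = 5.42×10^7 s.
Fraction reached: 1 − e^(−t/τ) = 0.44 ⇒ t = −τ ln(1 − 0.44) = τ × 0.580.
t = 3.15×10^7 s = 0.997 years.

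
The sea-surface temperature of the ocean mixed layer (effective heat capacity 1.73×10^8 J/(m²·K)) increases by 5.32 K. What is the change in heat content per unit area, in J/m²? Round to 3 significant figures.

9.20×10^8

Areal heat capacity C = 1.73×10^8 J/(m²·K) (given).
ΔQ = C ΔT = 1.73×10^8 × 5.32 = 9.20×10^8 J/m².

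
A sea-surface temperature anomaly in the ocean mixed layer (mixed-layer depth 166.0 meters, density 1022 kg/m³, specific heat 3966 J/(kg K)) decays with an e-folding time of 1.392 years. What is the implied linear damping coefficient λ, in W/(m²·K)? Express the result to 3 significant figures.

Areal heat capacity C = ρ c_p D = 1022 × 3966 × 166.0 = 6.73×10^8 J/(m^2 K).
τ = 1.392 years = 4.39×10^7 s.
λ = C / τ = 6.73×10^8 / 4.39×10^7 = 15.3 W/(m²·K).

15.3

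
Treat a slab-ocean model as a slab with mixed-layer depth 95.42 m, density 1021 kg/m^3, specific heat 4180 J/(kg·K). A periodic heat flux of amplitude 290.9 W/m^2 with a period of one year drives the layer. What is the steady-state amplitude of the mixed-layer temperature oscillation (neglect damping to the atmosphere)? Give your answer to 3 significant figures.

3.59 K

Areal heat capacity C = ρ c_p D = 1021 × 4180 × 95.42 = 4.07×10^8 J m⁻² K⁻¹.
Angular frequency ω = 2π / T = 2π / 3.15×10^7 s = 1.99×10^-7 s⁻¹.
Cω = 4.07×10^8 × 1.99×10^-7 = 81.1 W/(m²·K).
Amplitude A = F₀ / (Cω) = 290.9 / 81.1 = 3.59 K.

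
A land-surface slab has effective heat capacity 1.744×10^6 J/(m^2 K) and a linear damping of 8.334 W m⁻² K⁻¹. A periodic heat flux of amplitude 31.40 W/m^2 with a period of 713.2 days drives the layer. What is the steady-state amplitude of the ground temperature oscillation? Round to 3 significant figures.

Areal heat capacity C = 1.744×10^6 J/(m^2 K) (given).
Angular frequency ω = 2π / T = 2π / 6.16×10^7 s = 1.02×10^-7 s⁻¹.
√((Cω)² + λ²) = √((0.178)² + 8.334²) = 8.34 W/(m²·K).
Amplitude A = F₀ / √((Cω)²+λ²) = 31.40 / 8.34 = 3.77 K.

3.77 K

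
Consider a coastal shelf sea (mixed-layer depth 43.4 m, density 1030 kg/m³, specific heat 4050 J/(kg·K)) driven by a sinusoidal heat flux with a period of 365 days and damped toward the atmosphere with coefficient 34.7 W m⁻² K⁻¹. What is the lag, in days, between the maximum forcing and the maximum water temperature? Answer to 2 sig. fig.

Areal heat capacity C = ρ c_p D = 1030 × 4050 × 43.4 = 1.81×10^8 J/(m^2 K).
ω = 2π / 3.15×10^7 s = 1.99×10^-7 s⁻¹.
Phase lag φ = arctan(Cω/λ) = arctan(36.1/34.7) = 0.805 rad.
Time lag = φ / ω = 0.805 / 1.99×10^-7 = 4.04×10^6 s = 46.8 days.

47 days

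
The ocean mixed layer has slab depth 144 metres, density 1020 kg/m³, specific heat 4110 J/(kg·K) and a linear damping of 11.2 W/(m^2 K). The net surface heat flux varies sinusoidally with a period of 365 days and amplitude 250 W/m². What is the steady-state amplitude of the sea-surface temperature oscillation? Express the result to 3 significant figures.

Areal heat capacity C = ρ c_p D = 1020 × 4110 × 144 = 6.04×10^8 J m⁻² K⁻¹.
Angular frequency ω = 2π / T = 2π / 3.15×10^7 s = 1.99×10^-7 s⁻¹.
√((Cω)² + λ²) = √((120)² + 11.2²) = 121 W/(m²·K).
Amplitude A = F₀ / √((Cω)²+λ²) = 250 / 121 = 2.07 K.

2.07 K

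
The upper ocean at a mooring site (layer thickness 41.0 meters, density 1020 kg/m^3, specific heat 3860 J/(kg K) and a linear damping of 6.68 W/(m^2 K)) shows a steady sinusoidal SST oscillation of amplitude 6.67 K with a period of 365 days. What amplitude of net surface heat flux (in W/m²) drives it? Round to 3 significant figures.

219

Areal heat capacity C = ρ c_p D = 1020 × 3860 × 41.0 = 1.61×10^8 J/(m^2 K).
ω = 2π / 3.15×10^7 s = 1.99×10^-7 s⁻¹.
√((Cω)² + λ²) = √((32.2)² + 6.68²) = 32.8 W/(m²·K).
F₀ = A × √((Cω)²+λ²) = 6.67 × 32.8 = 219 W/m².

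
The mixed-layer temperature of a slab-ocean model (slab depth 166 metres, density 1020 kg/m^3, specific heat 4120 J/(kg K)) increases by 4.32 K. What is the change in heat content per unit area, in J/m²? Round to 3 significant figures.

3.01×10^9

Areal heat capacity C = ρ c_p D = 1020 × 4120 × 166 = 6.98×10^8 J/(m²·K).
ΔQ = C ΔT = 6.98×10^8 × 4.32 = 3.01×10^9 J/m².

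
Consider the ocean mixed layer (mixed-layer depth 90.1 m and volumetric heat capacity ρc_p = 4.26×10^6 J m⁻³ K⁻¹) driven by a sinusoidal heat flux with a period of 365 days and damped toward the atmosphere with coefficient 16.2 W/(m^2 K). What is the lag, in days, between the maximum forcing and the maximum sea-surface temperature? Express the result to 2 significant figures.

79 days

Areal heat capacity C = ρc_p × D = 4.26×10^6 × 90.1 = 3.84×10^8 J/(m^2 K).
ω = 2π / 3.15×10^7 s = 1.99×10^-7 s⁻¹.
Phase lag φ = arctan(Cω/λ) = arctan(76.5/16.2) = 1.36 rad.
Time lag = φ / ω = 1.36 / 1.99×10^-7 = 6.84×10^6 s = 79.1 days.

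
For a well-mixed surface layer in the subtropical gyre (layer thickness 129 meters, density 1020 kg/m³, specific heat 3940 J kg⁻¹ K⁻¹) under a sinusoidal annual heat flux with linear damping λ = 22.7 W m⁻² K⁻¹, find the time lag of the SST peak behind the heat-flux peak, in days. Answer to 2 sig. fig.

Areal heat capacity C = ρ c_p D = 1020 × 3940 × 129 = 5.18×10^8 J/(m^2 K).
ω = 2π / 3.15×10^7 s = 1.99×10^-7 s⁻¹.
Phase lag φ = arctan(Cω/λ) = arctan(103/22.7) = 1.35 rad.
Time lag = φ / ω = 1.35 / 1.99×10^-7 = 6.80×10^6 s = 78.7 days.

79 days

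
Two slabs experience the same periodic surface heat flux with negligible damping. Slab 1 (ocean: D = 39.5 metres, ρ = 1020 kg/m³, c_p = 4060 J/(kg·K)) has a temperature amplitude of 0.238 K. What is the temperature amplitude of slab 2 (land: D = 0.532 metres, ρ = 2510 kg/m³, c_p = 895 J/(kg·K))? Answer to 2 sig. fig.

C_ocean = 1.64×10^8 J/(m²·K); C_land = 1.20×10^6 J/(m²·K).
A ∝ 1/C ⇒ A_land = A_ocean × C_ocean/C_land = 0.238 × 137 = 32.6 K.

33 K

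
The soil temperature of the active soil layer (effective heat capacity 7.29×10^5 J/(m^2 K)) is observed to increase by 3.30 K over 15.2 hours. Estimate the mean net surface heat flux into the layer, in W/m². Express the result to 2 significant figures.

Areal heat capacity C = 7.29×10^5 J/(m^2 K) (given).
Required heat per unit area: Q = C ΔT = 7.29×10^5 × 3.30 = 2.41×10^6 J/m².
Flux F = Q / Δt = 2.41×10^6 / 54700 s = 44.0 W/m².

44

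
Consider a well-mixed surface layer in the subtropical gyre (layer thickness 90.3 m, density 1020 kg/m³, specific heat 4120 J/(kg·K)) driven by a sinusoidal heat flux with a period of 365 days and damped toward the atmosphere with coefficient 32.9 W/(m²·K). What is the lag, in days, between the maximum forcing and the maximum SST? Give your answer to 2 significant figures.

67 days

Areal heat capacity C = ρ c_p D = 1020 × 4120 × 90.3 = 3.79×10^8 J m⁻² K⁻¹.
ω = 2π / 3.15×10^7 s = 1.99×10^-7 s⁻¹.
Phase lag φ = arctan(Cω/λ) = arctan(75.6/32.9) = 1.16 rad.
Time lag = φ / ω = 1.16 / 1.99×10^-7 = 5.82×10^6 s = 67.4 days.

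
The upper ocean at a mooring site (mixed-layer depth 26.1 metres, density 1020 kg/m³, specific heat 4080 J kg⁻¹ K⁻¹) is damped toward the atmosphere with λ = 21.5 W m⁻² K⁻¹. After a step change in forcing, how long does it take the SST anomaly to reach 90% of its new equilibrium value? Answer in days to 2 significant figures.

Areal heat capacity C = ρ c_p D = 1020 × 4080 × 26.1 = 1.09×10^8 J/(m²·K).
τ = C / λ = 1.09×10^8 / 21.5 = 5.05×10^6 s.
Fraction reached: 1 − e^(−t/τ) = 0.90 ⇒ t = −τ ln(1 − 0.90) = τ × 2.30.
t = 1.16×10^7 s = 135 days.

130 days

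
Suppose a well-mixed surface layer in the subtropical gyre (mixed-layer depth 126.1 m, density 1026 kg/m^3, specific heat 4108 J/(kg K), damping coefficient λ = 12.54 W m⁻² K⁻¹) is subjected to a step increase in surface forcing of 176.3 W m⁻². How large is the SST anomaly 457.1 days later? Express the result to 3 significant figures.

8.52 K

Areal heat capacity C = ρ c_p D = 1026 × 4108 × 126.1 = 5.31×10^8 J/(m^2 K).
τ = C / λ = 5.31×10^8 / 12.54 = 4.24×10^7 s.
Equilibrium anomaly ΔT_eq = F / λ = 176.3 / 12.54 = 14.1 K.
t = 457.1 days = 3.95×10^7 s, so t/τ = 0.932.
ΔT(t) = ΔT_eq (1 − e^(−t/τ)) = 14.1 × (1 − e^−0.932) = 8.52 K.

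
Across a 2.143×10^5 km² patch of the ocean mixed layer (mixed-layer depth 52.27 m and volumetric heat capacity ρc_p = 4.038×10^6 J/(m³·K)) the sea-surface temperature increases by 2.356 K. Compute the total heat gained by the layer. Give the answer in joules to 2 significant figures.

1.1×10^20 J

Areal heat capacity C = ρc_p × D = 4.038×10^6 × 52.27 = 2.11×10^8 J/(m^2 K).
Heat per unit area: q = C ΔT = 2.11×10^8 × 2.356 = 4.97×10^8 J/m².
Total heat: Q = q × A = 4.97×10^8 × (2.143×10^5 × 10⁶ m²) = 1.07×10^20 J.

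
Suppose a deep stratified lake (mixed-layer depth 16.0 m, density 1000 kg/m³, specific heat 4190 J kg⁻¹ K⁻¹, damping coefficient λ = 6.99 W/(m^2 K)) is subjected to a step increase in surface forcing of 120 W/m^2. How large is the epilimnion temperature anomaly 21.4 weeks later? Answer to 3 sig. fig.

Areal heat capacity C = ρ c_p D = 1000 × 4190 × 16.0 = 6.70×10^7 J/(m²·K).
τ = C / λ = 6.70×10^7 / 6.99 = 9.59×10^6 s.
Equilibrium anomaly ΔT_eq = F / λ = 120 / 6.99 = 17.2 K.
t = 21.4 weeks = 1.29×10^7 s, so t/τ = 1.35.
ΔT(t) = ΔT_eq (1 − e^(−t/τ)) = 17.2 × (1 − e^−1.35) = 12.7 K.

12.7 K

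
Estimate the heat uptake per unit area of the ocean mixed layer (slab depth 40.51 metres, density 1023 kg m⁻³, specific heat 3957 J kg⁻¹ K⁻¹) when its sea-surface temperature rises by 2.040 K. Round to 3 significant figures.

3.35×10^8

Areal heat capacity C = ρ c_p D = 1023 × 3957 × 40.51 = 1.64×10^8 J/(m²·K).
ΔQ = C ΔT = 1.64×10^8 × 2.040 = 3.35×10^8 J/m².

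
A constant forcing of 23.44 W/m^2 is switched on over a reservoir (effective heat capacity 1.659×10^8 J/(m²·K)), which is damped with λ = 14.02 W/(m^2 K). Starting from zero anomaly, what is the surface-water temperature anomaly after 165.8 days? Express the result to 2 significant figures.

1.2 K

Areal heat capacity C = 1.659×10^8 J/(m²·K) (given).
τ = C / λ = 1.66×10^8 / 14.02 = 1.18×10^7 s.
Equilibrium anomaly ΔT_eq = F / λ = 23.44 / 14.02 = 1.67 K.
t = 165.8 days = 1.43×10^7 s, so t/τ = 1.21.
ΔT(t) = ΔT_eq (1 − e^(−t/τ)) = 1.67 × (1 − e^−1.21) = 1.17 K.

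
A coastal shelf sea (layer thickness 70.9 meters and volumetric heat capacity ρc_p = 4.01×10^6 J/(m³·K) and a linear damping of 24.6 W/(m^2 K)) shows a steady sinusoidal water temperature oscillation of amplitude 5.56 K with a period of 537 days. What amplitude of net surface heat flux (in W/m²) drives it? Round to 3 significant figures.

254

Areal heat capacity C = ρc_p × D = 4.01×10^6 × 70.9 = 2.84×10^8 J/(m^2 K).
ω = 2π / 4.64×10^7 s = 1.35×10^-7 s⁻¹.
√((Cω)² + λ²) = √((38.5)² + 24.6²) = 45.7 W/(m²·K).
F₀ = A × √((Cω)²+λ²) = 5.56 × 45.7 = 254 W/m².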